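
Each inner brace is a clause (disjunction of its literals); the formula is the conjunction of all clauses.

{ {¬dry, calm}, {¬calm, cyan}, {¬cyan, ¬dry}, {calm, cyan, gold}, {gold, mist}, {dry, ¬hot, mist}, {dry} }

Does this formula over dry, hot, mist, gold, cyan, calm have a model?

Unit clause (dry) forces dry = True.
Unit clause (calm) forces calm = True.
Unit clause (cyan) forces cyan = True.
That conflicts with the unit clause (¬cyan).
No assignment satisfies every clause.

No, unsatisfiable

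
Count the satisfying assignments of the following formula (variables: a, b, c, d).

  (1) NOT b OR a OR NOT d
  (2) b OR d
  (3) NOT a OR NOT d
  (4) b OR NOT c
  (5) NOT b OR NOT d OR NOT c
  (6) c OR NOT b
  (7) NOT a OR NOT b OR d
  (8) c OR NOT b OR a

2

There are 2^4 = 16 truth assignments over (a, b, c, d).
Check each against the 8 clauses (columns in the order a, b, c, d):
  F F F F  ✗ fails (b OR d)
  F F F T  ✓ satisfies all
  F F T F  ✗ fails (b OR d)
  F F T T  ✗ fails (b OR NOT c)
  F T F F  ✗ fails (c OR NOT b)
  F T F T  ✗ fails (NOT b OR a OR NOT d)
  F T T F  ✓ satisfies all
  F T T T  ✗ fails (NOT b OR a OR NOT d)
  T F F F  ✗ fails (b OR d)
  T F F T  ✗ fails (NOT a OR NOT d)
  T F T F  ✗ fails (b OR d)
  T F T T  ✗ fails (NOT a OR NOT d)
  T T F F  ✗ fails (c OR NOT b)
  T T F T  ✗ fails (NOT a OR NOT d)
  T T T F  ✗ fails (NOT a OR NOT b OR d)
  T T T T  ✗ fails (NOT a OR NOT d)
2 of the 16 rows are models.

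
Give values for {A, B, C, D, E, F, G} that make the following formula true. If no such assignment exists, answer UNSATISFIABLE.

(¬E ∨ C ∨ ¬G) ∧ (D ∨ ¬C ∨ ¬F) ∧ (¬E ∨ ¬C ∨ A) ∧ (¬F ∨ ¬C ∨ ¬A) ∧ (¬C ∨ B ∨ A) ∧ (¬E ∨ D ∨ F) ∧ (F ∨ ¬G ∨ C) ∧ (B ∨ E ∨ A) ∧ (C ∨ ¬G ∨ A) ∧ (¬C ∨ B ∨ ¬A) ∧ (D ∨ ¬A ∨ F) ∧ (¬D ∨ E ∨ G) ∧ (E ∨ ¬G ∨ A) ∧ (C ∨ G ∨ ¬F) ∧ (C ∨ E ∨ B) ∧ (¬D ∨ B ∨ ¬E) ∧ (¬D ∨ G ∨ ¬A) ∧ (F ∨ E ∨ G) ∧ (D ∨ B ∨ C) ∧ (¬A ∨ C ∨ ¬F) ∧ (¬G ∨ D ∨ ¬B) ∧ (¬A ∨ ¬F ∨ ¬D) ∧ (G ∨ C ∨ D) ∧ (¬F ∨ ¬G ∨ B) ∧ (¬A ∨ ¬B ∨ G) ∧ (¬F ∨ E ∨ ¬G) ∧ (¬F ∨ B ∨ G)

A: True; B: True; C: True; D: True; E: False; F: False; G: True

Branch on E: set E = False.
Branch on B: set B = True.
Branch on D: set D = True.
(G) alone gives G = True.
(A) alone gives A = True.
(¬F) alone gives F = False.
(C) alone gives C = True.
This assignment satisfies each clause.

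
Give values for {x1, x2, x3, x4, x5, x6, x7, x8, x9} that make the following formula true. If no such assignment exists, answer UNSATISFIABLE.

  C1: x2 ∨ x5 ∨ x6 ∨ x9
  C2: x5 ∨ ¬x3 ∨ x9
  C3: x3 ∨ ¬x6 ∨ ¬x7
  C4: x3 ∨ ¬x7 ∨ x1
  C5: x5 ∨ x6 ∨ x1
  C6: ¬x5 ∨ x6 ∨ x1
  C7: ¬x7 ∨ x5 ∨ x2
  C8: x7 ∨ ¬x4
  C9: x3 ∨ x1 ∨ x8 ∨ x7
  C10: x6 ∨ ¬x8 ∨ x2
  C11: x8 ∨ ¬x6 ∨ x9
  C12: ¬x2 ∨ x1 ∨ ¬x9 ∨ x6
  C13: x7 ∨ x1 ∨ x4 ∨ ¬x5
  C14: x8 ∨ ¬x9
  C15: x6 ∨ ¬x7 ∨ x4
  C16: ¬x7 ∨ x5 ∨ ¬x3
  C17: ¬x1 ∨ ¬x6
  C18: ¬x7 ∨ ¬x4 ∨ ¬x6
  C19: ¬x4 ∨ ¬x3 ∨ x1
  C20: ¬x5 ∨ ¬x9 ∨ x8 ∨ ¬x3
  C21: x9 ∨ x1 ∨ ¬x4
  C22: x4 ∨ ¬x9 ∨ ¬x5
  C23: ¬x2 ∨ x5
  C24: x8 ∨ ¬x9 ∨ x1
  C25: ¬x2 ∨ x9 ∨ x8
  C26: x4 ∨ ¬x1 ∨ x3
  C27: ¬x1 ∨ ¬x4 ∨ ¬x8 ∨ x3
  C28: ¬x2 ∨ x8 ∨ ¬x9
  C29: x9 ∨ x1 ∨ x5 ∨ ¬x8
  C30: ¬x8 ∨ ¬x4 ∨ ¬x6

x1 ↦ False, x2 ↦ True, x3 ↦ True, x4 ↦ False, x5 ↦ True, x6 ↦ True, x7 ↦ True, x8 ↦ True, x9 ↦ False

Case x7 = True:
Case x3 = True:
(x5) alone gives x5 = True.
Case x6 = True:
(¬x1) alone gives x1 = False.
(¬x4) alone gives x4 = False.
(¬x9) alone gives x9 = False.
(x8) alone gives x8 = True.
No clause remains; x2 is free.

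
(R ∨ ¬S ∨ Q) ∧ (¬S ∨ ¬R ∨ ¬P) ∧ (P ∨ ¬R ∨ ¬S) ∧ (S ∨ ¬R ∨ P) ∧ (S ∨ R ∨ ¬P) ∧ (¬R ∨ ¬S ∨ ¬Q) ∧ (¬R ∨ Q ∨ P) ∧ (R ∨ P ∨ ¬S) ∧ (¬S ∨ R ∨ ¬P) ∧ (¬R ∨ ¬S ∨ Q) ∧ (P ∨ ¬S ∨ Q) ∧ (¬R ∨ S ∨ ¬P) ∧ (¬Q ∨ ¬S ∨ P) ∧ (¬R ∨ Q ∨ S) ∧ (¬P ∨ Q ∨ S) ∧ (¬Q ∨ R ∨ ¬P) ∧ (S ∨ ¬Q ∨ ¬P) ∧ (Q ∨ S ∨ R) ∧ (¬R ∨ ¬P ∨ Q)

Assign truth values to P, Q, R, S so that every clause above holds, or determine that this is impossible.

P=False, Q=True, R=False, S=False

Branch on R: set R = False.
Branch on S: set S = False.
(¬P) alone gives P = False.
(Q) alone gives Q = True.
All clauses are satisfied.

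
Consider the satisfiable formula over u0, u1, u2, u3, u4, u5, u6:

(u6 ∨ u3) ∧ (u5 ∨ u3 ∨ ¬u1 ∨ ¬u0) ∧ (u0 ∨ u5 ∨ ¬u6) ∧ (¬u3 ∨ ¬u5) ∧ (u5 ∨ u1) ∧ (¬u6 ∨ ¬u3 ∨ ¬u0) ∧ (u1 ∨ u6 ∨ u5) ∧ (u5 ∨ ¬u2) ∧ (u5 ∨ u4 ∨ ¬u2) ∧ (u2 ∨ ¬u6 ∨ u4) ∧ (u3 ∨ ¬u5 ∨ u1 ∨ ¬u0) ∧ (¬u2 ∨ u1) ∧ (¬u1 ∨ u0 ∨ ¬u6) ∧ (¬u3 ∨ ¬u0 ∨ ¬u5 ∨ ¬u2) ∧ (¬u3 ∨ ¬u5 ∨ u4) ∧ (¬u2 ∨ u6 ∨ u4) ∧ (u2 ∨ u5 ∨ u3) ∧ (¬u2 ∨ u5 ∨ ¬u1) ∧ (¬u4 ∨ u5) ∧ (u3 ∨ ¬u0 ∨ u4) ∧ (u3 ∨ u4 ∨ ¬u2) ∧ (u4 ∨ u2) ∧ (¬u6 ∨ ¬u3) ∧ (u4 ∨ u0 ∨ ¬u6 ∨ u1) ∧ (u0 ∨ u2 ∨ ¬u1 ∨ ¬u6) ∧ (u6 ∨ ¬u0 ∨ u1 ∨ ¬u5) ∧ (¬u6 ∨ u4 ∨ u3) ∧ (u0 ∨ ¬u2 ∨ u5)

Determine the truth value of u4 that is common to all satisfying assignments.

True

Suppose u4 = False.
(u2) alone gives u2 = True.
(u5) alone gives u5 = True.
(¬u3) alone gives u3 = False.
That conflicts with the unit clause (u3).
So every satisfying assignment has u4 = True.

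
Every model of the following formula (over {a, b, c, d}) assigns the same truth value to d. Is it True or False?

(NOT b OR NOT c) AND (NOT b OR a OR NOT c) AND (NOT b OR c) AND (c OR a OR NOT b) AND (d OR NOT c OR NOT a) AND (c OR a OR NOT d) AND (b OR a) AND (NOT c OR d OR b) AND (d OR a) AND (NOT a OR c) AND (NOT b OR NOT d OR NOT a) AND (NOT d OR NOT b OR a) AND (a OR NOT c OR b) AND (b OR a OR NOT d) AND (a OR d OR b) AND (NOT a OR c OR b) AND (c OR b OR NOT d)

Suppose d = false.
The clause (a) is unit, so a = true.
The clause (NOT c) is unit, so c = false.
But (c) is also a unit clause — contradiction.
So every satisfying assignment has d = True.

True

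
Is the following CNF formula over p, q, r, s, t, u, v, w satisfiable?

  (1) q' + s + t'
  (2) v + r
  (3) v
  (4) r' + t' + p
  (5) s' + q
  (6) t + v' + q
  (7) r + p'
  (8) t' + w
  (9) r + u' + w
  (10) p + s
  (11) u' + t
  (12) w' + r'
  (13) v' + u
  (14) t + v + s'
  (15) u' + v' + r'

From the singleton clause (v), v = 1.
From the singleton clause (u), u = 1.
From the singleton clause (t), t = 1.
From the singleton clause (w), w = 1.
From the singleton clause (r'), r = 0.
From the singleton clause (p'), p = 0.
From the singleton clause (s), s = 1.
From the singleton clause (q), q = 1.
This assignment satisfies each clause.
A satisfying assignment: p: 0; q: 1; r: 0; s: 1; t: 1; u: 1; v: 1; w: 1.

Yes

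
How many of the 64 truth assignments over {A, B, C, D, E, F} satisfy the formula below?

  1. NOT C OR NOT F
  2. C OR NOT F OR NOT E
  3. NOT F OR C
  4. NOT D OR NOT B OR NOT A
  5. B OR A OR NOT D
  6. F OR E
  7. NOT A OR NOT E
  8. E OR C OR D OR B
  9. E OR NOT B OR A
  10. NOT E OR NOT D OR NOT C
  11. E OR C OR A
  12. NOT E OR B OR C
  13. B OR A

There are 2^6 = 64 truth assignments over (A, B, C, D, E, F).
Split on D. With D = true, the clauses containing D are satisfied and NOT D drops from the rest; 1 of the 2^5 = 32 assignments to the other variables satisfy what remains.
With D = false, by the same count on the reduced clause set, 2 assignments work.
(One model: A=F, B=T, C=F, D=F, E=T, F=F.)
Total: 1 + 2 = 3.

3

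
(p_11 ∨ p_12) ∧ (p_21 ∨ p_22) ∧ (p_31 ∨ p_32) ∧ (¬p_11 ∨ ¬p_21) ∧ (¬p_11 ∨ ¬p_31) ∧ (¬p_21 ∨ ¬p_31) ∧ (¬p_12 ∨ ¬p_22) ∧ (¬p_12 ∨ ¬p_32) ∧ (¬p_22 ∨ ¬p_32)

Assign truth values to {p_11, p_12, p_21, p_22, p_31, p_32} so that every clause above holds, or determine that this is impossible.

Suppose p_11 = True.
(¬p_21) alone gives p_21 = False.
(p_22) alone gives p_22 = True.
(¬p_31) alone gives p_31 = False.
(p_32) alone gives p_32 = True.
Now (¬p_32) is unsatisfied and unit — conflict.
Backtrack on p_11: now try p_11 = False.
(p_12) alone gives p_12 = True.
(¬p_22) alone gives p_22 = False.
(p_21) alone gives p_21 = True.
(¬p_31) alone gives p_31 = False.
(p_32) alone gives p_32 = True.
Now (¬p_32) is unsatisfied and unit — conflict.
Both values of p_11 lead to a conflict.

UNSATISFIABLE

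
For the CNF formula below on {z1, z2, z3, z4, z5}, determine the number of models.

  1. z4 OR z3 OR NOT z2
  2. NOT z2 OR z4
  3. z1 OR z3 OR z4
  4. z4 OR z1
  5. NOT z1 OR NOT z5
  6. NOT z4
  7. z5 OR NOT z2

2

There are 2^5 = 32 truth assignments over (z1, z2, z3, z4, z5).
Split on z5. With z5 = true, the clauses containing z5 are satisfied and NOT z5 drops from the rest; 0 of the 2^4 = 16 assignments to the other variables satisfy what remains.
With z5 = false, by the same count on the reduced clause set, 2 assignments work.
(One model: z1=T, z2=F, z3=F, z4=F, z5=F.)
Total: 0 + 2 = 2.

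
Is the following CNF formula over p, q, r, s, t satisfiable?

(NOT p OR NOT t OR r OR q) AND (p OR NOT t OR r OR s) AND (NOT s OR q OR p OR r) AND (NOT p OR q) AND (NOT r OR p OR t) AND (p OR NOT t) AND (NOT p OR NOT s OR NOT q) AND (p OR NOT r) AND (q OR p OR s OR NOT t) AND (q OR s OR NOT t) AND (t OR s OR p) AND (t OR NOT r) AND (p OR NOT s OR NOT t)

Branch on p: set p = true.
(q) alone gives q = true.
(NOT s) alone gives s = false.
Branch on t: set t = false.
(NOT r) alone gives r = false.
Every clause now holds.
A satisfying assignment: p ↦ true; q ↦ true; r ↦ false; s ↦ false; t ↦ false.

Satisfiable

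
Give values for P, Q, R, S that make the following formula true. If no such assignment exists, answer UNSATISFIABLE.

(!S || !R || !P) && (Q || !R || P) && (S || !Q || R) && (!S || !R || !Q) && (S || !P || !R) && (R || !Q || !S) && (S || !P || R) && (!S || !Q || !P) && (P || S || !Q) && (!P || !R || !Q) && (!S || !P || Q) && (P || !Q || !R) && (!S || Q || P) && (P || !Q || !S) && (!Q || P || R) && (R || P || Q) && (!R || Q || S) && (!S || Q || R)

Case S = false:
Case Q = false:
From the singleton clause (!R), R = false.
From the singleton clause (!P), P = false.
Now (P) is unsatisfied and unit — conflict.
Undo Q and try Q = true.
From the singleton clause (R), R = true.
From the singleton clause (!P), P = false.
Now (P) is unsatisfied and unit — conflict.
Either choice for Q ends in contradiction.
Undo S and try S = true.
Case R = false:
From the singleton clause (!Q), Q = false.
Now (Q) is unsatisfied and unit — conflict.
Undo R and try R = true.
From the singleton clause (!P), P = false.
From the singleton clause (Q), Q = true.
Now (!Q) is unsatisfied and unit — conflict.
Either choice for R ends in contradiction.
Either choice for S ends in contradiction.

UNSATISFIABLE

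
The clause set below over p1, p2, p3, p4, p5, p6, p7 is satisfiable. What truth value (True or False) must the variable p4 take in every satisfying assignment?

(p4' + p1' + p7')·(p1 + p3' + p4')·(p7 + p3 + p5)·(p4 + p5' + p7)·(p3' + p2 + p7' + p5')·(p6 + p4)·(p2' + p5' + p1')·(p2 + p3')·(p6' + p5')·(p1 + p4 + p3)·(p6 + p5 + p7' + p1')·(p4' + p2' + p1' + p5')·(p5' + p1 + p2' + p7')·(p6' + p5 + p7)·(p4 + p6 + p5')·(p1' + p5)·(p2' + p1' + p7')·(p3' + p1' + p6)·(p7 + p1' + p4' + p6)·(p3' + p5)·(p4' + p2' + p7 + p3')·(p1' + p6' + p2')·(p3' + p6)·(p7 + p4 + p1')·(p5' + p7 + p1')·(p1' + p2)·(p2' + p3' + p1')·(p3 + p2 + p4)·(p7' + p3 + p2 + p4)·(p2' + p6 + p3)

Suppose p4 = 0.
(p6) alone gives p6 = 1.
(p5') alone gives p5 = 0.
(p7) alone gives p7 = 1.
(p1') alone gives p1 = 0.
(p3) alone gives p3 = 1.
But (p3') is also a unit clause — contradiction.
So every satisfying assignment has p4 = True.

True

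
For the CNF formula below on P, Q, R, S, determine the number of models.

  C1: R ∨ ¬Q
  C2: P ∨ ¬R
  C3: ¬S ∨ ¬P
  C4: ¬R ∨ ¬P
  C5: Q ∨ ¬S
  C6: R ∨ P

There are 2^4 = 16 truth assignments over (P, Q, R, S).
Check each against the 6 clauses (columns in the order P, Q, R, S):
  F F F F  ✗ fails (R ∨ P)
  F F F T  ✗ fails (Q ∨ ¬S)
  F F T F  ✗ fails (P ∨ ¬R)
  F F T T  ✗ fails (P ∨ ¬R)
  F T F F  ✗ fails (R ∨ ¬Q)
  F T F T  ✗ fails (R ∨ ¬Q)
  F T T F  ✗ fails (P ∨ ¬R)
  F T T T  ✗ fails (P ∨ ¬R)
  T F F F  ✓ satisfies all
  T F F T  ✗ fails (¬S ∨ ¬P)
  T F T F  ✗ fails (¬R ∨ ¬P)
  T F T T  ✗ fails (¬S ∨ ¬P)
  T T F F  ✗ fails (R ∨ ¬Q)
  T T F T  ✗ fails (R ∨ ¬Q)
  T T T F  ✗ fails (¬R ∨ ¬P)
  T T T T  ✗ fails (¬S ∨ ¬P)
1 of the 16 rows is a model.

1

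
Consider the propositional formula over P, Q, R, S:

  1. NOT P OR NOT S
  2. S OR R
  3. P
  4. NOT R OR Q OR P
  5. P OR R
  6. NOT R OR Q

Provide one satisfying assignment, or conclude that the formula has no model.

The clause (P) is unit, so P = true.
The clause (NOT S) is unit, so S = false.
The clause (R) is unit, so R = true.
The clause (Q) is unit, so Q = true.
This assignment satisfies each clause.

P ↦ true; Q ↦ true; R ↦ true; S ↦ false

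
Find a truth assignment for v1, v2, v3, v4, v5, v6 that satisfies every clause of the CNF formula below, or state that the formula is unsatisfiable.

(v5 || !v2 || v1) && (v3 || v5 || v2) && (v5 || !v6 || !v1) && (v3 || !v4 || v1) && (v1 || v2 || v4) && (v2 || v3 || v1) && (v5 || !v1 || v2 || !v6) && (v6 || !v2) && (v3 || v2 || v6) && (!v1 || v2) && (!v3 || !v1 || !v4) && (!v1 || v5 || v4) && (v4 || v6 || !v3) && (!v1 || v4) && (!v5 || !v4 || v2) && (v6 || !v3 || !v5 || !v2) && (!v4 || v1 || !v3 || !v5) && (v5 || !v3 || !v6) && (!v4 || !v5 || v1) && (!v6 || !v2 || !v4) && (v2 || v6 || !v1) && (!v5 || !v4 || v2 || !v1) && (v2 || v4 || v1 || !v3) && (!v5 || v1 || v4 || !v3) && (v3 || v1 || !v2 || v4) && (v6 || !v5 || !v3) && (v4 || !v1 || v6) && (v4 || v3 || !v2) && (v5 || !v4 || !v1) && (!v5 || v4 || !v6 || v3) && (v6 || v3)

Branch on v6: set v6 = false.
The clause (!v2) is unit, so v2 = false.
The clause (v3) is unit, so v3 = true.
The clause (!v1) is unit, so v1 = false.
The clause (v4) is unit, so v4 = true.
The clause (!v5) is unit, so v5 = false.
Every clause now holds.

v1: false; v2: false; v3: true; v4: true; v5: false; v6: false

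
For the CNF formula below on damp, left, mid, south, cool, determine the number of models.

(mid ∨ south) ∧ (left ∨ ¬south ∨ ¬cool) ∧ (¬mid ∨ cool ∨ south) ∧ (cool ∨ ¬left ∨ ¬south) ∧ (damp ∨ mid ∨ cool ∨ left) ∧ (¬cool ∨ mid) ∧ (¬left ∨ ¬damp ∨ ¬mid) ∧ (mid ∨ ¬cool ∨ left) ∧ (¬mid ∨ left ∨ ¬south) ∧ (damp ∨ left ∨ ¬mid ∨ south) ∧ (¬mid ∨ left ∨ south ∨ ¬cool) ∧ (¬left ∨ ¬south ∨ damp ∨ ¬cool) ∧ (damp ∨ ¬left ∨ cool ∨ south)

There are 2^5 = 32 truth assignments over (damp, left, mid, south, cool).
Split on left. With left = True, the clauses containing left are satisfied and ¬left drops from the rest; 1 of the 2^4 = 16 assignments to the other variables satisfy what remains.
With left = False, by the same count on the reduced clause set, 1 assignment works.
(One model: damp=F, left=T, mid=T, south=F, cool=T.)
Total: 1 + 1 = 2.

2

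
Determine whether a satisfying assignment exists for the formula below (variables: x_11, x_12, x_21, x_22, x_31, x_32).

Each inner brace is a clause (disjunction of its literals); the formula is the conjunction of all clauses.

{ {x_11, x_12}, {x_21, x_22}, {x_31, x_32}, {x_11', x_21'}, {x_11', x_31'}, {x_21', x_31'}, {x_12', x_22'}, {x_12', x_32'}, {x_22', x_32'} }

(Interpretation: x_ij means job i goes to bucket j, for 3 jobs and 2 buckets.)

Unsatisfiable

Try x_11 = 1.
The clause (x_21') is unit, so x_21 = 0.
The clause (x_22) is unit, so x_22 = 1.
The clause (x_31') is unit, so x_31 = 0.
The clause (x_32) is unit, so x_32 = 1.
Now (x_32') is unsatisfied and unit — conflict.
Undo x_11 and try x_11 = 0.
The clause (x_12) is unit, so x_12 = 1.
The clause (x_22') is unit, so x_22 = 0.
The clause (x_21) is unit, so x_21 = 1.
The clause (x_31') is unit, so x_31 = 0.
The clause (x_32) is unit, so x_32 = 1.
Now (x_32') is unsatisfied and unit — conflict.
Either choice for x_11 ends in contradiction.
No assignment satisfies every clause.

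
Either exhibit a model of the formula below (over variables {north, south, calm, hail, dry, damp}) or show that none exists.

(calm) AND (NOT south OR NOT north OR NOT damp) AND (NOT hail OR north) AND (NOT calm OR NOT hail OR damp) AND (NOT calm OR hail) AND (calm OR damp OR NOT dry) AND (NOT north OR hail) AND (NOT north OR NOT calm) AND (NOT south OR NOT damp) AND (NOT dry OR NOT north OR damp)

UNSATISFIABLE

Unit clause (calm) forces calm = true.
Unit clause (hail) forces hail = true.
Unit clause (north) forces north = true.
But (NOT north) is also a unit clause — contradiction.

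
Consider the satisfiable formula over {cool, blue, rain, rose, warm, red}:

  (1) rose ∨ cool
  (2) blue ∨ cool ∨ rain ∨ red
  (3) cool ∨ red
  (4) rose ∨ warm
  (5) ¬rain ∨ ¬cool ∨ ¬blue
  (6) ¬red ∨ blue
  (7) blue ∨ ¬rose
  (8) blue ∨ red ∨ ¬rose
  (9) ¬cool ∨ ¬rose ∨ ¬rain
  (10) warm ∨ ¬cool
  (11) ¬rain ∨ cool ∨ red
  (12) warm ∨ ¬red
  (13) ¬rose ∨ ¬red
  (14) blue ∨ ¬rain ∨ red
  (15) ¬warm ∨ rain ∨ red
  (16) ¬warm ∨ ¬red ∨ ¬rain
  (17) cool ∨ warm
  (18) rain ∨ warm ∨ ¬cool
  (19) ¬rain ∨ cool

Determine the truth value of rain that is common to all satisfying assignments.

False

Suppose rain = True.
From the singleton clause (cool), cool = True.
From the singleton clause (¬blue), blue = False.
From the singleton clause (¬red), red = False.
But (red) is also a unit clause — contradiction.
So every satisfying assignment has rain = False.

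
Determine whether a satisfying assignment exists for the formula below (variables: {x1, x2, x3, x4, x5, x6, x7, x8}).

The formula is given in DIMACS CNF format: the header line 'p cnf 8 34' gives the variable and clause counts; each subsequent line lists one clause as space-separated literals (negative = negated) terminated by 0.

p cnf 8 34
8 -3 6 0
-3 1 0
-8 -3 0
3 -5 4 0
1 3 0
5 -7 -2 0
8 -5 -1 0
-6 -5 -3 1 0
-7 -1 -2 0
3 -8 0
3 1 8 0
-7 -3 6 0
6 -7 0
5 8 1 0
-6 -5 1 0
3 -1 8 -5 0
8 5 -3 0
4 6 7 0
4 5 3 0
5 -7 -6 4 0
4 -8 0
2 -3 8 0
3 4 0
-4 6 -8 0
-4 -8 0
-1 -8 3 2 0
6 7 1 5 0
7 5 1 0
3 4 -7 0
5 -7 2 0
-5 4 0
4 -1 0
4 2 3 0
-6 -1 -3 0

Case x3 = False:
The clause (x1) is unit, so x1 = True.
The clause (¬x8) is unit, so x8 = False.
The clause (¬x5) is unit, so x5 = False.
The clause (x4) is unit, so x4 = True.
Case x7 = False:
All clauses hold; x2, x6 can take either value.
A satisfying assignment: x1 ↦ True, x2 ↦ False, x3 ↦ False, x4 ↦ True, x5 ↦ False, x6 ↦ True, x7 ↦ False, x8 ↦ False.

Satisfiable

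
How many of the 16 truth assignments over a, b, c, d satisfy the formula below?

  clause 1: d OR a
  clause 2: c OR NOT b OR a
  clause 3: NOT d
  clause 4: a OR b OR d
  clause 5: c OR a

4

There are 2^4 = 16 truth assignments over (a, b, c, d).
Check each against the 5 clauses (columns in the order a, b, c, d):
  F F F F  ✗ fails (d OR a)
  F F F T  ✗ fails (NOT d)
  F F T F  ✗ fails (d OR a)
  F F T T  ✗ fails (NOT d)
  F T F F  ✗ fails (d OR a)
  F T F T  ✗ fails (c OR NOT b OR a)
  F T T F  ✗ fails (d OR a)
  F T T T  ✗ fails (NOT d)
  T F F F  ✓ satisfies all
  T F F T  ✗ fails (NOT d)
  T F T F  ✓ satisfies all
  T F T T  ✗ fails (NOT d)
  T T F F  ✓ satisfies all
  T T F T  ✗ fails (NOT d)
  T T T F  ✓ satisfies all
  T T T T  ✗ fails (NOT d)
4 of the 16 rows are models.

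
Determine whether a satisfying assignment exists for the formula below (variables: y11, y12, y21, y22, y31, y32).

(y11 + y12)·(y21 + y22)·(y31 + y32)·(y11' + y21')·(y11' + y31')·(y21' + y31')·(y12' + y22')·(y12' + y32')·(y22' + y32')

Unsatisfiable

Suppose y11 = 1.
Unit clause (y21') forces y21 = 0.
Unit clause (y22) forces y22 = 1.
Unit clause (y31') forces y31 = 0.
Unit clause (y32) forces y32 = 1.
That conflicts with the unit clause (y32').
So y11 must be the other value — set y11 = 0.
Unit clause (y12) forces y12 = 1.
Unit clause (y22') forces y22 = 0.
Unit clause (y21) forces y21 = 1.
Unit clause (y31') forces y31 = 0.
Unit clause (y32) forces y32 = 1.
That conflicts with the unit clause (y32').
Both values of y11 lead to a conflict.
No assignment satisfies every clause.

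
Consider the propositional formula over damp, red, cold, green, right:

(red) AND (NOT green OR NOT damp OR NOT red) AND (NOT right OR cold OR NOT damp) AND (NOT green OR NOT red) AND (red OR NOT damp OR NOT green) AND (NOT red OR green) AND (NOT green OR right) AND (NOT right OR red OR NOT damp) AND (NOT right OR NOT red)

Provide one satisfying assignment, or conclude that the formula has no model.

Unit clause (red) forces red = true.
Unit clause (NOT green) forces green = false.
Now (green) is unsatisfied and unit — conflict.

UNSATISFIABLE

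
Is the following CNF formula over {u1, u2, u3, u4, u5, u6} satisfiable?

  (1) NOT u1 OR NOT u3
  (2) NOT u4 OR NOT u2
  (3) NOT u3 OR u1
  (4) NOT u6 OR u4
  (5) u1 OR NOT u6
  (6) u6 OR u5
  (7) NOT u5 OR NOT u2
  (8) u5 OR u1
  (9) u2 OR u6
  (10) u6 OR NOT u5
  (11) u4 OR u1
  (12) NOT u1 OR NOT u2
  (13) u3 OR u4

Yes

Try u1 = true.
(NOT u3) alone gives u3 = false.
(NOT u2) alone gives u2 = false.
(u6) alone gives u6 = true.
(u4) alone gives u4 = true.
Every clause is now satisfied; u5 is unconstrained.
A satisfying assignment: u1: true; u2: false; u3: false; u4: true; u5: true; u6: true.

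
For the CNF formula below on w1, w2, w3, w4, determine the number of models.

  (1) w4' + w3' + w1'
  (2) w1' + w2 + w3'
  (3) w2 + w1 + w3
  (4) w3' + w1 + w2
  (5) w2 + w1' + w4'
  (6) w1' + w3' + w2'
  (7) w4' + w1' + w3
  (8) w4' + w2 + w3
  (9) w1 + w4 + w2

6

There are 2^4 = 16 truth assignments over (w1, w2, w3, w4).
Split on w3. With w3 = 1, the clauses containing w3 are satisfied and w3' drops from the rest; 2 of the 2^3 = 8 assignments to the other variables satisfy what remains.
With w3 = 0, by the same count on the reduced clause set, 4 assignments work.
(One model: w1=F, w2=T, w3=F, w4=F.)
Total: 2 + 4 = 6.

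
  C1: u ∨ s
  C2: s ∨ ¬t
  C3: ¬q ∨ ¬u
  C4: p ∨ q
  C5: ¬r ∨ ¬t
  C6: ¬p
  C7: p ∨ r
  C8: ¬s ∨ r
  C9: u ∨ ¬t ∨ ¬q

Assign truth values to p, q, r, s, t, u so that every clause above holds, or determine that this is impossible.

(¬p) alone gives p = False.
(q) alone gives q = True.
(¬u) alone gives u = False.
(s) alone gives s = True.
(r) alone gives r = True.
(¬t) alone gives t = False.
Every clause now holds.

p ↦ False,  q ↦ True,  r ↦ True,  s ↦ True,  t ↦ False,  u ↦ False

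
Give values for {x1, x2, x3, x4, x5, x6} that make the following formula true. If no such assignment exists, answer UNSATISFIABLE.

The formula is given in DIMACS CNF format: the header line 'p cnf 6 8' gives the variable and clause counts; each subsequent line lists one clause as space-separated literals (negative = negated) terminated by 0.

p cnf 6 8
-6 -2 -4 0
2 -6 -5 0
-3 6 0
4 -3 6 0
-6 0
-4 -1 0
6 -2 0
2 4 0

The clause (¬x6) is unit, so x6 = False.
The clause (¬x3) is unit, so x3 = False.
The clause (¬x2) is unit, so x2 = False.
The clause (x4) is unit, so x4 = True.
The clause (¬x1) is unit, so x1 = False.
All clauses hold; x5 can take either value.

x1 ↦ False, x2 ↦ False, x3 ↦ False, x4 ↦ True, x5 ↦ True, x6 ↦ False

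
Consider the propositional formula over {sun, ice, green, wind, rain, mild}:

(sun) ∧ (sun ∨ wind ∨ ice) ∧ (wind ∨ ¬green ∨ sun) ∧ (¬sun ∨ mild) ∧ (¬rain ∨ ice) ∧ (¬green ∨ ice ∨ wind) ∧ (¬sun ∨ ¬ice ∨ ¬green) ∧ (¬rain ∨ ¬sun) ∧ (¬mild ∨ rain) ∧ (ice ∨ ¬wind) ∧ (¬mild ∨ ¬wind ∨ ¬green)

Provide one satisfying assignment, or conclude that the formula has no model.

UNSATISFIABLE

From the singleton clause (sun), sun = True.
From the singleton clause (mild), mild = True.
From the singleton clause (¬rain), rain = False.
Now (rain) is unsatisfied and unit — conflict.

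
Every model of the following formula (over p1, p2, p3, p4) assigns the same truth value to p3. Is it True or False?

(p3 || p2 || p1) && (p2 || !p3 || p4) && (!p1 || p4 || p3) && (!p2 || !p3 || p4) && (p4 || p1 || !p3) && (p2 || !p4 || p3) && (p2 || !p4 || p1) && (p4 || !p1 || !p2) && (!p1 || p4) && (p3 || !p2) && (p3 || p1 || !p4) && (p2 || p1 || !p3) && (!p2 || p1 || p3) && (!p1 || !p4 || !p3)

True

Suppose p3 = false.
The clause (!p2) is unit, so p2 = false.
The clause (p1) is unit, so p1 = true.
The clause (p4) is unit, so p4 = true.
That conflicts with the unit clause (!p4).
So every satisfying assignment has p3 = True.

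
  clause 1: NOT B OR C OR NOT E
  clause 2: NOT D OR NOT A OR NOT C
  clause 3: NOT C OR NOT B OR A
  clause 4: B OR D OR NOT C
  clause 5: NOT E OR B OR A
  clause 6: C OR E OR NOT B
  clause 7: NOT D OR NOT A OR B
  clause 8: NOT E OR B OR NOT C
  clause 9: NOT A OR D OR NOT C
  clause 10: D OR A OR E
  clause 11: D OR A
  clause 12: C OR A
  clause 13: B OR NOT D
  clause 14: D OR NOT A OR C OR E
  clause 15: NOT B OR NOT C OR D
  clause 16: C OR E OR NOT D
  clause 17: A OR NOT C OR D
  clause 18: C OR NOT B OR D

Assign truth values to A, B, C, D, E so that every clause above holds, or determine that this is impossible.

Branch on D: set D = false.
(A) alone gives A = true.
(NOT C) alone gives C = false.
(E) alone gives E = true.
(NOT B) alone gives B = false.
All clauses are satisfied.

A ↦ true,  B ↦ false,  C ↦ false,  D ↦ false,  E ↦ true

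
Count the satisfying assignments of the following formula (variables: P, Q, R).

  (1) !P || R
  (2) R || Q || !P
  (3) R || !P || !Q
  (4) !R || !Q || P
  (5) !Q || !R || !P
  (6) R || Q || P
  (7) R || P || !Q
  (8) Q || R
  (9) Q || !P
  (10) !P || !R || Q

1

There are 2^3 = 8 truth assignments over (P, Q, R).
Check each against the 10 clauses (columns in the order P, Q, R):
  F F F  ✗ fails (R || Q || P)
  F F T  ✓ satisfies all
  F T F  ✗ fails (R || P || !Q)
  F T T  ✗ fails (!R || !Q || P)
  T F F  ✗ fails (!P || R)
  T F T  ✗ fails (Q || !P)
  T T F  ✗ fails (!P || R)
  T T T  ✗ fails (!Q || !R || !P)
1 of the 8 rows is a model.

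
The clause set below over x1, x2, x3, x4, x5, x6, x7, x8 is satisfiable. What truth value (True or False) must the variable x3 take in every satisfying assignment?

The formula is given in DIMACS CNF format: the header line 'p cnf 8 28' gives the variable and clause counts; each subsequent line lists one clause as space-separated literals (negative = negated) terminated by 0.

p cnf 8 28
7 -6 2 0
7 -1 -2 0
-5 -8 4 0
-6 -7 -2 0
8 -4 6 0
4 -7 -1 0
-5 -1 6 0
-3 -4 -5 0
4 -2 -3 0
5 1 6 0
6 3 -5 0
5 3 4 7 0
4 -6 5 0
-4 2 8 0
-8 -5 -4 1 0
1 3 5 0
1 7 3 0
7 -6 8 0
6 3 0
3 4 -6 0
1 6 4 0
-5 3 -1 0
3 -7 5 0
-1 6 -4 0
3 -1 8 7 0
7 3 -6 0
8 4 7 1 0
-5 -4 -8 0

Suppose x3 = False.
The clause (x6) is unit, so x6 = True.
The clause (x4) is unit, so x4 = True.
The clause (x7) is unit, so x7 = True.
The clause (¬x2) is unit, so x2 = False.
The clause (x8) is unit, so x8 = True.
The clause (x5) is unit, so x5 = True.
But (¬x5) is also a unit clause — contradiction.
So every satisfying assignment has x3 = True.

True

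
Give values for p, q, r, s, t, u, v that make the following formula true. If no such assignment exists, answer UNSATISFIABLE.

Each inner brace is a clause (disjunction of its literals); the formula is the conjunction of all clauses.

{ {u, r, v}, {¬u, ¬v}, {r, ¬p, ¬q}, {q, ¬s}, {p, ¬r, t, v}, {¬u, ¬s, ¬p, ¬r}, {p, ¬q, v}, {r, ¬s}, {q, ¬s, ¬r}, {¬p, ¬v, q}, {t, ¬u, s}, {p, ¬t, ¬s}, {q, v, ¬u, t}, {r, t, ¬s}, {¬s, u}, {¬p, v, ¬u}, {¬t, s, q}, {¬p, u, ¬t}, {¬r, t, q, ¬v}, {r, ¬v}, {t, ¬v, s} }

Case u = False:
The clause (¬s) is unit, so s = False.
Case r = True:
Case t = False:
The clause (¬v) is unit, so v = False.
The clause (p) is unit, so p = True.
All clauses hold; q can take either value.

p: True, q: False, r: True, s: False, t: False, u: False, v: False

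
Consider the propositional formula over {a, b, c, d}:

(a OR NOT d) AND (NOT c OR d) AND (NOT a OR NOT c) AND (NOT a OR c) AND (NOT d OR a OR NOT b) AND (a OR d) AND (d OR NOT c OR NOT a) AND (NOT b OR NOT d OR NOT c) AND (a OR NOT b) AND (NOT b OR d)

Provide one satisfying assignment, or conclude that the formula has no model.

Suppose a = true.
The clause (NOT c) is unit, so c = false.
But (c) is also a unit clause — contradiction.
That branch fails; take a = false instead.
The clause (NOT d) is unit, so d = false.
But (d) is also a unit clause — contradiction.
Neither a = true nor a = false works.

UNSATISFIABLE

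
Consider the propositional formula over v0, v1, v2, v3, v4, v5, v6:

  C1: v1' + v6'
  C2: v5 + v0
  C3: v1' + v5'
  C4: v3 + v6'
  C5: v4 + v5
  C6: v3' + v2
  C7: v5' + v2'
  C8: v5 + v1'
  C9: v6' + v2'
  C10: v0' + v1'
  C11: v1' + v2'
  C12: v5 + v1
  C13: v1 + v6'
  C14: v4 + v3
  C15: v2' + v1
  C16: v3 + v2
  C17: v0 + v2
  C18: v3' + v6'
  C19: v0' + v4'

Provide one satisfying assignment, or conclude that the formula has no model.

Case v1 = 0:
The clause (v5) is unit, so v5 = 1.
The clause (v2') is unit, so v2 = 0.
The clause (v3') is unit, so v3 = 0.
But (v3) is also a unit clause — contradiction.
Undo v1 and try v1 = 1.
The clause (v6') is unit, so v6 = 0.
The clause (v5') is unit, so v5 = 0.
But (v5) is also a unit clause — contradiction.
Neither v1 = 1 nor v1 = 0 works.

UNSATISFIABLE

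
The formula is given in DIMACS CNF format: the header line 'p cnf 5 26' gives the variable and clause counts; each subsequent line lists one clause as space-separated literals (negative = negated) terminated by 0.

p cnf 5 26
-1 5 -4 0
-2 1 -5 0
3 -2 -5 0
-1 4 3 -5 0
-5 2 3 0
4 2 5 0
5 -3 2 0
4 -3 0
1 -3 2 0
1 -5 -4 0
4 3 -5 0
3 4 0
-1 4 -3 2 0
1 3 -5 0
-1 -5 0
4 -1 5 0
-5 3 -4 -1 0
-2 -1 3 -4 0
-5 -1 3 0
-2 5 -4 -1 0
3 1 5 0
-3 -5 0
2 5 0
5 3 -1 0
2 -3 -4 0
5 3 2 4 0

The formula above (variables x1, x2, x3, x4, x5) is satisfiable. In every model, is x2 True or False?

Suppose x2 = False.
(x5) alone gives x5 = True.
(x3) alone gives x3 = True.
But (¬x3) is also a unit clause — contradiction.
So every satisfying assignment has x2 = True.

True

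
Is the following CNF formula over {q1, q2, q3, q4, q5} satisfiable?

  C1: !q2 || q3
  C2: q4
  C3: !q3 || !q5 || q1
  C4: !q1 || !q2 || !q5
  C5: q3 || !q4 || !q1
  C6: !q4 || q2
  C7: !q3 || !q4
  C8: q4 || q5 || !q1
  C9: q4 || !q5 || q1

The clause (q4) is unit, so q4 = true.
The clause (q2) is unit, so q2 = true.
The clause (q3) is unit, so q3 = true.
But (!q3) is also a unit clause — contradiction.
No assignment satisfies every clause.

No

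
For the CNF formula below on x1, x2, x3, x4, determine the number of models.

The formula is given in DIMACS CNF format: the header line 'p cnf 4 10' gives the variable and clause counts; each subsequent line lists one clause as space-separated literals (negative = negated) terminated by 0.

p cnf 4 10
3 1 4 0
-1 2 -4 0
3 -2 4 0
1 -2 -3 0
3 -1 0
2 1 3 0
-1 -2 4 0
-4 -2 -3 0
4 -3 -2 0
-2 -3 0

4

There are 2^4 = 16 truth assignments over (x1, x2, x3, x4).
Check each against the 10 clauses (columns in the order x1, x2, x3, x4):
  F F F F  ✗ fails (x3 ∨ x1 ∨ x4)
  F F F T  ✗ fails (x2 ∨ x1 ∨ x3)
  F F T F  ✓ satisfies all
  F F T T  ✓ satisfies all
  F T F F  ✗ fails (x3 ∨ x1 ∨ x4)
  F T F T  ✓ satisfies all
  F T T F  ✗ fails (x1 ∨ ¬x2 ∨ ¬x3)
  F T T T  ✗ fails (x1 ∨ ¬x2 ∨ ¬x3)
  T F F F  ✗ fails (x3 ∨ ¬x1)
  T F F T  ✗ fails (¬x1 ∨ x2 ∨ ¬x4)
  T F T F  ✓ satisfies all
  T F T T  ✗ fails (¬x1 ∨ x2 ∨ ¬x4)
  T T F F  ✗ fails (x3 ∨ ¬x2 ∨ x4)
  T T F T  ✗ fails (x3 ∨ ¬x1)
  T T T F  ✗ fails (¬x1 ∨ ¬x2 ∨ x4)
  T T T T  ✗ fails (¬x4 ∨ ¬x2 ∨ ¬x3)
4 of the 16 rows are models.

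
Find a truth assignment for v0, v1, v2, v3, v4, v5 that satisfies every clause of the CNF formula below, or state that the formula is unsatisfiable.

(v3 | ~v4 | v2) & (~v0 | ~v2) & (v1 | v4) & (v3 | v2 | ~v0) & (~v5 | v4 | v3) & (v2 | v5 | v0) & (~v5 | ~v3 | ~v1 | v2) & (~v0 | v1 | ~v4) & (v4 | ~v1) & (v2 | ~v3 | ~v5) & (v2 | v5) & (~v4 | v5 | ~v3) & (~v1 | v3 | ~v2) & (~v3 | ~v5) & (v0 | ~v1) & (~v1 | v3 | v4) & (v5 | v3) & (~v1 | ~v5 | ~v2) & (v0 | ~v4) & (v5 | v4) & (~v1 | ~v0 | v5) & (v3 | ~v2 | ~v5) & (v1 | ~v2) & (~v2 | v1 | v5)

UNSATISFIABLE

Try v0 = 0.
From the singleton clause (~v1), v1 = 0.
From the singleton clause (v4), v4 = 1.
That conflicts with the unit clause (~v4).
That branch fails; take v0 = 1 instead.
From the singleton clause (~v2), v2 = 0.
From the singleton clause (v3), v3 = 1.
From the singleton clause (~v5), v5 = 0.
That conflicts with the unit clause (v5).
Neither v0 = 1 nor v0 = 0 works.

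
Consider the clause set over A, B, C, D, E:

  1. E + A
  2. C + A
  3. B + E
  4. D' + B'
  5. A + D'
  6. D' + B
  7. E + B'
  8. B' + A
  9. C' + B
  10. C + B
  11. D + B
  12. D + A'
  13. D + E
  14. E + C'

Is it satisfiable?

Unsatisfiable

Try E = 1.
Try C = 1.
The clause (B) is unit, so B = 1.
The clause (D') is unit, so D = 0.
The clause (A) is unit, so A = 1.
That conflicts with the unit clause (A').
Backtrack on C: now try C = 0.
The clause (A) is unit, so A = 1.
The clause (B) is unit, so B = 1.
The clause (D') is unit, so D = 0.
That conflicts with the unit clause (D).
Both values of C lead to a conflict.
Backtrack on E: now try E = 0.
The clause (A) is unit, so A = 1.
The clause (B) is unit, so B = 1.
That conflicts with the unit clause (B').
Both values of E lead to a conflict.
No assignment satisfies every clause.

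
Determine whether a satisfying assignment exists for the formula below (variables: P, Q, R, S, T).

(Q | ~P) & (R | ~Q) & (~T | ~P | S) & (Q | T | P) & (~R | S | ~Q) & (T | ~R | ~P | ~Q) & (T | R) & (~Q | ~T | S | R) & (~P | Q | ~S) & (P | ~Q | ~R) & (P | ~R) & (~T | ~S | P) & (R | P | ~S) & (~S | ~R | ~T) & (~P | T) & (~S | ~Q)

Yes, satisfiable

Suppose Q = 0.
From the singleton clause (~P), P = 0.
From the singleton clause (T), T = 1.
From the singleton clause (~R), R = 0.
From the singleton clause (~S), S = 0.
This assignment satisfies each clause.
A satisfying assignment: P=0; Q=0; R=0; S=0; T=1.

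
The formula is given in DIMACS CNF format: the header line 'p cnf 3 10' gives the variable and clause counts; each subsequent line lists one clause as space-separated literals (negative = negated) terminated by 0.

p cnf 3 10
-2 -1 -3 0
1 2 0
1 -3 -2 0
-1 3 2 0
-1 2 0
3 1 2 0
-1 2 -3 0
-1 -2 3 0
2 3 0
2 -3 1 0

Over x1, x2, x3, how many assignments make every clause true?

There are 2^3 = 8 truth assignments over (x1, x2, x3).
Check each against the 10 clauses (columns in the order x1, x2, x3):
  F F F  ✗ fails (x1 ∨ x2)
  F F T  ✗ fails (x1 ∨ x2)
  F T F  ✓ satisfies all
  F T T  ✗ fails (x1 ∨ ¬x3 ∨ ¬x2)
  T F F  ✗ fails (¬x1 ∨ x3 ∨ x2)
  T F T  ✗ fails (¬x1 ∨ x2)
  T T F  ✗ fails (¬x1 ∨ ¬x2 ∨ x3)
  T T T  ✗ fails (¬x2 ∨ ¬x1 ∨ ¬x3)
1 of the 8 rows is a model.

1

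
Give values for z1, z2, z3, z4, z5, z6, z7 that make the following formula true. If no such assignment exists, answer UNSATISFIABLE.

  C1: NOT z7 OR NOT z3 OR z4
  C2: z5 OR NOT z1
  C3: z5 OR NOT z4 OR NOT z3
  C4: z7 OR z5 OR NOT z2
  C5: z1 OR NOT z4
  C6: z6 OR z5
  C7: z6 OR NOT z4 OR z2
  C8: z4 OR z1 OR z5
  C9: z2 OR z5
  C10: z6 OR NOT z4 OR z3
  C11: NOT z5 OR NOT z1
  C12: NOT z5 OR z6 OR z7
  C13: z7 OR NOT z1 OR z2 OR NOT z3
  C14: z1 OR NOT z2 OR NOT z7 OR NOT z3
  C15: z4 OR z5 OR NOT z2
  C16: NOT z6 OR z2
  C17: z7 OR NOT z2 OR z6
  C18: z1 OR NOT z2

z1 ↦ false,  z2 ↦ false,  z3 ↦ false,  z4 ↦ false,  z5 ↦ true,  z6 ↦ false,  z7 ↦ true

Try z5 = true.
From the singleton clause (NOT z1), z1 = false.
From the singleton clause (NOT z4), z4 = false.
From the singleton clause (NOT z2), z2 = false.
From the singleton clause (NOT z6), z6 = false.
From the singleton clause (z7), z7 = true.
From the singleton clause (NOT z3), z3 = false.
Every clause now holds.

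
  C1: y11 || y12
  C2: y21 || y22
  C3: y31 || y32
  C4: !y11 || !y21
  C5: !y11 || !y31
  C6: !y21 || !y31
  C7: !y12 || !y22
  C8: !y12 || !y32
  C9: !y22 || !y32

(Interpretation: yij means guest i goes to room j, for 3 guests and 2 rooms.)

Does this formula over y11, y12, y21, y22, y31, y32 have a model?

No

Branch on y11: set y11 = true.
(!y21) alone gives y21 = false.
(y22) alone gives y22 = true.
(!y31) alone gives y31 = false.
(y32) alone gives y32 = true.
Now (!y32) is unsatisfied and unit — conflict.
Backtrack on y11: now try y11 = false.
(y12) alone gives y12 = true.
(!y22) alone gives y22 = false.
(y21) alone gives y21 = true.
(!y31) alone gives y31 = false.
(y32) alone gives y32 = true.
Now (!y32) is unsatisfied and unit — conflict.
Either choice for y11 ends in contradiction.
No assignment satisfies every clause.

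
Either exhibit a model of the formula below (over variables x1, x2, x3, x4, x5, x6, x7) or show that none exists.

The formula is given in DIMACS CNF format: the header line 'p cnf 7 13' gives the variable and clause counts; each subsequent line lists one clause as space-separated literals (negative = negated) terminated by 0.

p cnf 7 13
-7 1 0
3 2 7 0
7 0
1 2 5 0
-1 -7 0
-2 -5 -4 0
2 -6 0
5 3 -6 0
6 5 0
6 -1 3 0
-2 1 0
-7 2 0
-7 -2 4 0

The clause (x7) is unit, so x7 = True.
The clause (x1) is unit, so x1 = True.
But (¬x1) is also a unit clause — contradiction.

UNSATISFIABLE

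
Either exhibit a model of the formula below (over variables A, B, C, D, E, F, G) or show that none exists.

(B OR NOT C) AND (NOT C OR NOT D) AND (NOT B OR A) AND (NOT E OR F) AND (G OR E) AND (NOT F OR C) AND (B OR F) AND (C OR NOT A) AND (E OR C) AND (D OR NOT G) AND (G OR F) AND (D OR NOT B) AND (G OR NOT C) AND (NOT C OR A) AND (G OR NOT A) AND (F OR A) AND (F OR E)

UNSATISFIABLE

Suppose B = true.
(A) alone gives A = true.
(C) alone gives C = true.
(NOT D) alone gives D = false.
But (D) is also a unit clause — contradiction.
Backtrack on B: now try B = false.
(NOT C) alone gives C = false.
(NOT F) alone gives F = false.
But (F) is also a unit clause — contradiction.
Neither B = true nor B = false works.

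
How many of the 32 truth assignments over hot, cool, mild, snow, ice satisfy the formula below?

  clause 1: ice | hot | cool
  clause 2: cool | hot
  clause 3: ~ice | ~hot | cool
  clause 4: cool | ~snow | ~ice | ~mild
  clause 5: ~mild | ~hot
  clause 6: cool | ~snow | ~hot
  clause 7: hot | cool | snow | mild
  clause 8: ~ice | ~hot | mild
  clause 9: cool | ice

There are 2^5 = 32 truth assignments over (hot, cool, mild, snow, ice).
Split on hot. With hot = 1, the clauses containing hot are satisfied and ~hot drops from the rest; 2 of the 2^4 = 16 assignments to the other variables satisfy what remains.
With hot = 0, by the same count on the reduced clause set, 8 assignments work.
(One model: hot=F, cool=T, mild=F, snow=F, ice=F.)
Total: 2 + 8 = 10.

10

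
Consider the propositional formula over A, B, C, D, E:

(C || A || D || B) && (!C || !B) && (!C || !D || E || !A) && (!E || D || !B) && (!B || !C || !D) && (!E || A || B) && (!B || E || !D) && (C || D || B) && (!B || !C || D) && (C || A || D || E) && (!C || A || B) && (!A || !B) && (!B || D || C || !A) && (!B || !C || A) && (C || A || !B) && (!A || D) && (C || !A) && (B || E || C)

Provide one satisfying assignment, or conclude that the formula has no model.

Branch on C: set C = true.
(!B) alone gives B = false.
(A) alone gives A = true.
(D) alone gives D = true.
(E) alone gives E = true.
This assignment satisfies each clause.

A: true, B: false, C: true, D: true, E: true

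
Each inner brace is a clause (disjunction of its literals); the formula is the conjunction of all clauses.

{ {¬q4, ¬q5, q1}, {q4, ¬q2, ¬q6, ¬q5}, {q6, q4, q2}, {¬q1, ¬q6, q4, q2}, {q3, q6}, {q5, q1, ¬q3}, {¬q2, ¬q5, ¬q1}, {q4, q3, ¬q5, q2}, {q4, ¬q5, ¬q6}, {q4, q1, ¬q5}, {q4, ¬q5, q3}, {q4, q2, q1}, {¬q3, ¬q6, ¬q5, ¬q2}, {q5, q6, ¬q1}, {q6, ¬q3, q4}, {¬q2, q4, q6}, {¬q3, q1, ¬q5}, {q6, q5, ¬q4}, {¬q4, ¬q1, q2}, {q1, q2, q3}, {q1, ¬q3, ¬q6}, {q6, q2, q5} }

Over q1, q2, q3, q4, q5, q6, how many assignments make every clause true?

There are 2^6 = 64 truth assignments over (q1, q2, q3, q4, q5, q6).
Split on q1. With q1 = True, the clauses containing q1 are satisfied and ¬q1 drops from the rest; 4 of the 2^5 = 32 assignments to the other variables satisfy what remains.
With q1 = False, by the same count on the reduced clause set, 2 assignments work.
(One model: q1=F, q2=T, q3=F, q4=F, q5=F, q6=T.)
Total: 4 + 2 = 6.

6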